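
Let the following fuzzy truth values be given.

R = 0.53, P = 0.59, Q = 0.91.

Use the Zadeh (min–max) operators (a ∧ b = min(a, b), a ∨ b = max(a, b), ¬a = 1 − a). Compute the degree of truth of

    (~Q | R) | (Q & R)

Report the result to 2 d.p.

0.53

~Q = 1 − 0.91 = 0.09
~Q | R = max(a, b) on (0.09, 0.53) = 0.53
Q & R = min(a, b) on (0.91, 0.53) = 0.53
(~Q | R) | (Q & R) = max(a, b) on (0.53, 0.53) = 0.53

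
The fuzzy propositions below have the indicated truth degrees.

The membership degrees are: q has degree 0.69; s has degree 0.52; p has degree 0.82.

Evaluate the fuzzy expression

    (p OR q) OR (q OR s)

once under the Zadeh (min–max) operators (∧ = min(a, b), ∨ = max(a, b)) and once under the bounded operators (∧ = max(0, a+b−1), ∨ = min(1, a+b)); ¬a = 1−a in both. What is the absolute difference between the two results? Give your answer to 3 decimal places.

Under Zadeh (min–max):
  p OR q = max(a, b) on (0.82, 0.69) = 0.82
  q OR s = max(a, b) on (0.69, 0.52) = 0.69
  (p OR q) OR (q OR s) = max(a, b) on (0.82, 0.69) = 0.82
  → value = 0.8200
Under bounded:
  p OR q = min(1, a+b) on (0.82, 0.69) = 1.00
  q OR s = min(1, a+b) on (0.69, 0.52) = 1.00
  (p OR q) OR (q OR s) = min(1, a+b) on (1.00, 1.00) = 1.00
  → value = 1.0000
|0.8200 − 1.0000| = 0.180

0.180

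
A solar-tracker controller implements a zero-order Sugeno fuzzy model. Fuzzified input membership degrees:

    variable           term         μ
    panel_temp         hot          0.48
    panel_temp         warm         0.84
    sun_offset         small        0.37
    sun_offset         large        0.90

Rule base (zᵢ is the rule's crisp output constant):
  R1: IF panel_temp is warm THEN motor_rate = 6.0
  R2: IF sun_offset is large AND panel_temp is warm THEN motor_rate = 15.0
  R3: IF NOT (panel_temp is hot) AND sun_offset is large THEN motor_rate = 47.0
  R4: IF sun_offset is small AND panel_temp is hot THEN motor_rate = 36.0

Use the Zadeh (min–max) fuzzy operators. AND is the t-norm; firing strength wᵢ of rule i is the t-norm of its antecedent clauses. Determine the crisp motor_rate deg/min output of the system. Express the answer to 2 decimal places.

21.56

R1 (z=6.0): warm=0.84 → w = 0.84
R2 (z=15.0): large=0.90, warm=0.84; AND[min(a, b)] → w = 0.84
R3 (z=47.0): ¬hot=1−0.48=0.52, large=0.90; AND[min(a, b)] → w = 0.52
R4 (z=36.0): small=0.37, hot=0.48; AND[min(a, b)] → w = 0.37
Weighted average = (0.84·6.0 + 0.84·15.0 + 0.52·47.0 + 0.37·36.0) / (0.84 + 0.84 + 0.52 + 0.37)
  = 55.4000 / 2.5700 = 21.56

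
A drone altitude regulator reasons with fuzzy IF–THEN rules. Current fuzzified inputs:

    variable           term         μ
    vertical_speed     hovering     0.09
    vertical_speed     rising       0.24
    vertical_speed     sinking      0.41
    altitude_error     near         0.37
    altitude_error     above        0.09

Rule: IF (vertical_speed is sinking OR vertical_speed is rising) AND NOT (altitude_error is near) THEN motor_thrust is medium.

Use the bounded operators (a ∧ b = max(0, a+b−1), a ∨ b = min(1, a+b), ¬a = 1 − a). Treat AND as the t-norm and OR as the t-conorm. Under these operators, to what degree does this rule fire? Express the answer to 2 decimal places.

0.28

firing strength: (sinking=0.41 OR rising=0.24) = 0.65; AND[max(0, a+b−1)] with ¬near=1−0.37=0.63 → w = 0.28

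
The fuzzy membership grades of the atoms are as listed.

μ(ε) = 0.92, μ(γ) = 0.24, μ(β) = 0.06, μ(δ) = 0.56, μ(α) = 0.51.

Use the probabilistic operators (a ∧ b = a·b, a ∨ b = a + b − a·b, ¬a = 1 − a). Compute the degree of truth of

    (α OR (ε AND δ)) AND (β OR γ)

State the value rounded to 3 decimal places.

ε AND δ = a·b on (0.9200, 0.5600) = 0.5152
α OR (ε AND δ) = a + b − a·b on (0.5100, 0.5152) = 0.7624
β OR γ = a + b − a·b on (0.0600, 0.2400) = 0.2856
(α OR (ε AND δ)) AND (β OR γ) = a·b on (0.7624, 0.2856) = 0.2178

0.218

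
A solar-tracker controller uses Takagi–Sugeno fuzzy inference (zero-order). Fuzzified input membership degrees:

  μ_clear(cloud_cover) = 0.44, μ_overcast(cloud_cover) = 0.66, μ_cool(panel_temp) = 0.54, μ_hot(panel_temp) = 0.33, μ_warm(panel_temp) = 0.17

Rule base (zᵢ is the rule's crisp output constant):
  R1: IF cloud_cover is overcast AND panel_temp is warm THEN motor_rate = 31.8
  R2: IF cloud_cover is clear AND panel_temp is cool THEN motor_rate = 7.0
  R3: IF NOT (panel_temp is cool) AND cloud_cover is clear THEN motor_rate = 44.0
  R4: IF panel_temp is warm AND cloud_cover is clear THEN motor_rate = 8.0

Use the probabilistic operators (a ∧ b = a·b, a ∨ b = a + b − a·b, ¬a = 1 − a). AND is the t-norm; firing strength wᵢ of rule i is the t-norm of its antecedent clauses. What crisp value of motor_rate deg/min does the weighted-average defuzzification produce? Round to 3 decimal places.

23.501

R1 (z=31.8): overcast=0.66, warm=0.17; AND[a·b] → w = 0.1122
R2 (z=7.0): clear=0.44, cool=0.54; AND[a·b] → w = 0.2376
R3 (z=44.0): ¬cool=1−0.54=0.46, clear=0.44; AND[a·b] → w = 0.2024
R4 (z=8.0): warm=0.17, clear=0.44; AND[a·b] → w = 0.0748
Weighted average = (0.1122·31.8 + 0.2376·7.0 + 0.2024·44.0 + 0.0748·8.0) / (0.1122 + 0.2376 + 0.2024 + 0.0748)
  = 14.7352 / 0.6270 = 23.501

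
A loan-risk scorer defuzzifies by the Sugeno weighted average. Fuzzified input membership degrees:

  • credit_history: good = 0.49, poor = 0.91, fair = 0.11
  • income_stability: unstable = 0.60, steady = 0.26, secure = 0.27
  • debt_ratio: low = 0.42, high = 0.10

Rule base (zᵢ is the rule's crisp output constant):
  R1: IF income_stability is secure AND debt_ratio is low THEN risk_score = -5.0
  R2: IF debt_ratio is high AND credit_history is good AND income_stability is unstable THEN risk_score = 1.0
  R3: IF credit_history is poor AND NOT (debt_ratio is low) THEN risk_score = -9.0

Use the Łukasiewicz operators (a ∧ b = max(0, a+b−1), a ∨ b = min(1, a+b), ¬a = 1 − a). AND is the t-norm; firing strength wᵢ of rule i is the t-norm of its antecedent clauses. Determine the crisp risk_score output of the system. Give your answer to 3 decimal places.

-9.000

R1 (z=-5.0): secure=0.27, low=0.42; AND[max(0, a+b−1)] → w = 0.00
R2 (z=1.0): high=0.10, good=0.49, unstable=0.60; AND[max(0, a+b−1)] → w = 0.00
R3 (z=-9.0): poor=0.91, ¬low=1−0.42=0.58; AND[max(0, a+b−1)] → w = 0.49
Weighted average = (0.00·-5.0 + 0.00·1.0 + 0.49·-9.0) / (0.00 + 0.00 + 0.49)
  = -4.4100 / 0.4900 = -9.000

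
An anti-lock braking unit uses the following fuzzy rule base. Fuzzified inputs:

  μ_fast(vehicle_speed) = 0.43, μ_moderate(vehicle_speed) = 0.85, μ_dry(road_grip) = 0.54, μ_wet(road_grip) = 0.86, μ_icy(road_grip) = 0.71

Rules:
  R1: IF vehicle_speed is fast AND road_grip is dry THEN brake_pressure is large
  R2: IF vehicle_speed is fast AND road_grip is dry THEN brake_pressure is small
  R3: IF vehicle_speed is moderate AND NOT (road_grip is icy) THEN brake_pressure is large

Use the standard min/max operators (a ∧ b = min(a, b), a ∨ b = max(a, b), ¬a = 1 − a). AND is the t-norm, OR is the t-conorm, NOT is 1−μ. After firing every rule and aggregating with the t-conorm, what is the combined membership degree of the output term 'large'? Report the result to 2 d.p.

R1: fast=0.43, dry=0.54; AND[min(a, b)] → w = 0.43
R2: fast=0.43, dry=0.54; AND[min(a, b)] → w = 0.43
R3: moderate=0.85, ¬icy=1−0.71=0.29; AND[min(a, b)] → w = 0.29
Rules with consequent 'large': {R1, R3} → strengths 0.43, 0.29
Aggregate via t-conorm [max(a, b)]: 0.43

0.43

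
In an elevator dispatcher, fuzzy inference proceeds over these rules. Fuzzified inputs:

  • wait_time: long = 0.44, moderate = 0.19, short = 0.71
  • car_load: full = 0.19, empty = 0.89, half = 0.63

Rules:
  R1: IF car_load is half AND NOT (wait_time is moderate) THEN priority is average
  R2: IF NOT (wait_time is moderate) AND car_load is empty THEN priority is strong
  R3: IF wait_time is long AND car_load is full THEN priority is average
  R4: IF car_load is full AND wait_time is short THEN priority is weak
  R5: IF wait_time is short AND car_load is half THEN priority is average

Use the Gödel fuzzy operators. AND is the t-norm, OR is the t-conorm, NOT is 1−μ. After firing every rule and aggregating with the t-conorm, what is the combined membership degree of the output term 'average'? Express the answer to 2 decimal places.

R1: half=0.63, ¬moderate=1−0.19=0.81; AND[min(a, b)] → w = 0.63
R2: ¬moderate=1−0.19=0.81, empty=0.89; AND[min(a, b)] → w = 0.81
R3: long=0.44, full=0.19; AND[min(a, b)] → w = 0.19
R4: full=0.19, short=0.71; AND[min(a, b)] → w = 0.19
R5: short=0.71, half=0.63; AND[min(a, b)] → w = 0.63
Rules with consequent 'average': {R1, R3, R5} → strengths 0.63, 0.19, 0.63
Aggregate via t-conorm [max(a, b)]: 0.63

0.63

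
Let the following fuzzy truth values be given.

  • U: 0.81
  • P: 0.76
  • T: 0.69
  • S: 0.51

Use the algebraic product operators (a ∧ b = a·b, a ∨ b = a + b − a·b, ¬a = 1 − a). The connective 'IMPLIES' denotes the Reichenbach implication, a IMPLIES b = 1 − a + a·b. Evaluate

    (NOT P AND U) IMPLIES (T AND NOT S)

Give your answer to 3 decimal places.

NOT P = 1 − 0.7600 = 0.2400
NOT P AND U = a·b on (0.2400, 0.8100) = 0.1944
NOT S = 1 − 0.5100 = 0.4900
T AND NOT S = a·b on (0.6900, 0.4900) = 0.3381
(NOT P AND U) IMPLIES (T AND NOT S)  [Reichenbach: 1 − a + a·b] with a=0.1944, b=0.3381 → 0.8713

0.871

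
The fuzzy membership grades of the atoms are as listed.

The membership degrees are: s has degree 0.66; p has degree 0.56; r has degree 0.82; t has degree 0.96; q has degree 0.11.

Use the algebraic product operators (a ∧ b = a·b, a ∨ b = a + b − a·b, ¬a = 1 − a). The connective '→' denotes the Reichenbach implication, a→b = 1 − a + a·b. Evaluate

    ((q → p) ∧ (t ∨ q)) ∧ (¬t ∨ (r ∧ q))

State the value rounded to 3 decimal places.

0.116

q → p  [Reichenbach: 1 − a + a·b] with a=0.1100, b=0.5600 → 0.9516
t ∨ q = a + b − a·b on (0.9600, 0.1100) = 0.9644
(q → p) ∧ (t ∨ q) = a·b on (0.9516, 0.9644) = 0.9177
¬t = 1 − 0.9600 = 0.0400
r ∧ q = a·b on (0.8200, 0.1100) = 0.0902
¬t ∨ (r ∧ q) = a + b − a·b on (0.0400, 0.0902) = 0.1266
((q → p) ∧ (t ∨ q)) ∧ (¬t ∨ (r ∧ q)) = a·b on (0.9177, 0.1266) = 0.1162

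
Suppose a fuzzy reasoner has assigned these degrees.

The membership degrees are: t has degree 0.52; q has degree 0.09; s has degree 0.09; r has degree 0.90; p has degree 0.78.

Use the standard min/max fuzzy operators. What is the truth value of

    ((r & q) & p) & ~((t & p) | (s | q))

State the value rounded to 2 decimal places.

0.09

r & q = min(a, b) on (0.90, 0.09) = 0.09
(r & q) & p = min(a, b) on (0.09, 0.78) = 0.09
t & p = min(a, b) on (0.52, 0.78) = 0.52
s | q = max(a, b) on (0.09, 0.09) = 0.09
(t & p) | (s | q) = max(a, b) on (0.52, 0.09) = 0.52
~((t & p) | (s | q)) = 1 − 0.52 = 0.48
((r & q) & p) & ~((t & p) | (s | q)) = min(a, b) on (0.09, 0.48) = 0.09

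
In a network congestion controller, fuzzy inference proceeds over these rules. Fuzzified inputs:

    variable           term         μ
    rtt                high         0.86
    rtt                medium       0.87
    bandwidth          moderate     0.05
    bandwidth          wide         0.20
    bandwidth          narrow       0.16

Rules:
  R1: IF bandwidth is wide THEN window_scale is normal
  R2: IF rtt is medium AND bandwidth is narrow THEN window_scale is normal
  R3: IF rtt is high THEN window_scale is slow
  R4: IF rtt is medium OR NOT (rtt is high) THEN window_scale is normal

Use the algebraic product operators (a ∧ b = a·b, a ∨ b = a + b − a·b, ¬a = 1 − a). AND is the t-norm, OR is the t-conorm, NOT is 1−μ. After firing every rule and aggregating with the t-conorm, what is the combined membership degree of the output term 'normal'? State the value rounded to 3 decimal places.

0.923

R1: wide=0.20 → w = 0.2000
R2: medium=0.87, narrow=0.16; AND[a·b] → w = 0.1392
R3: high=0.86 → w = 0.8600
R4: medium=0.87, ¬high=1−0.86=0.14; OR[a + b − a·b] → w = 0.8882
Rules with consequent 'normal': {R1, R2, R4} → strengths 0.2000, 0.1392, 0.8882
Aggregate via t-conorm [a + b − a·b]: 0.9230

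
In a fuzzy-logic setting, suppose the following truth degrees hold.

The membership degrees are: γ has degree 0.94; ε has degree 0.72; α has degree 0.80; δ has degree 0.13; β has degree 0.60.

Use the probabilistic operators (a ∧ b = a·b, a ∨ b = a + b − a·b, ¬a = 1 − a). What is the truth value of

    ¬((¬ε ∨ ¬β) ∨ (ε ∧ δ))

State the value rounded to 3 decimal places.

0.392

¬ε = 1 − 0.7200 = 0.2800
¬β = 1 − 0.6000 = 0.4000
¬ε ∨ ¬β = a + b − a·b on (0.2800, 0.4000) = 0.5680
ε ∧ δ = a·b on (0.7200, 0.1300) = 0.0936
(¬ε ∨ ¬β) ∨ (ε ∧ δ) = a + b − a·b on (0.5680, 0.0936) = 0.6084
¬((¬ε ∨ ¬β) ∨ (ε ∧ δ)) = 1 − 0.6084 = 0.3916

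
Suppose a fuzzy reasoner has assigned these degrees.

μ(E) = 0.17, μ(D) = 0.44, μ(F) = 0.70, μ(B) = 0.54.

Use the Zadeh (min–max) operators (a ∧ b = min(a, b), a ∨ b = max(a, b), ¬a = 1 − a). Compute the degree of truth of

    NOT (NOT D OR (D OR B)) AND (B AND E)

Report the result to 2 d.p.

NOT D = 1 − 0.44 = 0.56
D OR B = max(a, b) on (0.44, 0.54) = 0.54
NOT D OR (D OR B) = max(a, b) on (0.56, 0.54) = 0.56
NOT (NOT D OR (D OR B)) = 1 − 0.56 = 0.44
B AND E = min(a, b) on (0.54, 0.17) = 0.17
NOT (NOT D OR (D OR B)) AND (B AND E) = min(a, b) on (0.44, 0.17) = 0.17

0.17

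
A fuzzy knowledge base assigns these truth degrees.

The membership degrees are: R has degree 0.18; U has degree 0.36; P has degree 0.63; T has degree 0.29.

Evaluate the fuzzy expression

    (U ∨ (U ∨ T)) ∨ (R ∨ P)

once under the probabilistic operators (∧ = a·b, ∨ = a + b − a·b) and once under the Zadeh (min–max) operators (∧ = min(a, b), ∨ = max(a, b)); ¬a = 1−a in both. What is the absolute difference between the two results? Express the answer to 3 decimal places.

Under probabilistic:
  U ∨ T = a + b − a·b on (0.3600, 0.2900) = 0.5456
  U ∨ (U ∨ T) = a + b − a·b on (0.3600, 0.5456) = 0.7092
  R ∨ P = a + b − a·b on (0.1800, 0.6300) = 0.6966
  (U ∨ (U ∨ T)) ∨ (R ∨ P) = a + b − a·b on (0.7092, 0.6966) = 0.9118
  → value = 0.9118
Under Zadeh (min–max):
  U ∨ T = max(a, b) on (0.36, 0.29) = 0.36
  U ∨ (U ∨ T) = max(a, b) on (0.36, 0.36) = 0.36
  R ∨ P = max(a, b) on (0.18, 0.63) = 0.63
  (U ∨ (U ∨ T)) ∨ (R ∨ P) = max(a, b) on (0.36, 0.63) = 0.63
  → value = 0.6300
|0.9118 − 0.6300| = 0.282

0.282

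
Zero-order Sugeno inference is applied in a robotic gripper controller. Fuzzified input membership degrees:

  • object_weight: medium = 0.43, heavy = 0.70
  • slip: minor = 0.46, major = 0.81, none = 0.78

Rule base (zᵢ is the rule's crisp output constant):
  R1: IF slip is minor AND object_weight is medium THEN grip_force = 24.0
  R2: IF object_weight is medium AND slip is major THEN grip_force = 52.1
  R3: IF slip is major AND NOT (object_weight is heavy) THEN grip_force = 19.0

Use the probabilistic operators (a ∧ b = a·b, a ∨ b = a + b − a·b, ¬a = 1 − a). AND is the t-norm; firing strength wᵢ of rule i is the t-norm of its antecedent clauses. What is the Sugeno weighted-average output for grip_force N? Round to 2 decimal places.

34.86

R1 (z=24.0): minor=0.46, medium=0.43; AND[a·b] → w = 0.1978
R2 (z=52.1): medium=0.43, major=0.81; AND[a·b] → w = 0.3483
R3 (z=19.0): major=0.81, ¬heavy=1−0.70=0.30; AND[a·b] → w = 0.2430
Weighted average = (0.1978·24.0 + 0.3483·52.1 + 0.2430·19.0) / (0.1978 + 0.3483 + 0.2430)
  = 27.5106 / 0.7891 = 34.86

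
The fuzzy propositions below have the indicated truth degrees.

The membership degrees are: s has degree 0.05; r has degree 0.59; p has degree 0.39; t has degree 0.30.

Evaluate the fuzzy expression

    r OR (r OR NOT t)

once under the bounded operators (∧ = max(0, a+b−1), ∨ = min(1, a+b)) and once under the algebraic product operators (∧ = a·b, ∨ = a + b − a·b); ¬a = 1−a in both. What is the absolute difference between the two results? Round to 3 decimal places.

0.050

Under bounded:
  NOT t = 1 − 0.30 = 0.70
  r OR NOT t = min(1, a+b) on (0.59, 0.70) = 1.00
  r OR (r OR NOT t) = min(1, a+b) on (0.59, 1.00) = 1.00
  → value = 1.0000
Under algebraic product:
  NOT t = 1 − 0.3000 = 0.7000
  r OR NOT t = a + b − a·b on (0.5900, 0.7000) = 0.8770
  r OR (r OR NOT t) = a + b − a·b on (0.5900, 0.8770) = 0.9496
  → value = 0.9496
|1.0000 − 0.9496| = 0.050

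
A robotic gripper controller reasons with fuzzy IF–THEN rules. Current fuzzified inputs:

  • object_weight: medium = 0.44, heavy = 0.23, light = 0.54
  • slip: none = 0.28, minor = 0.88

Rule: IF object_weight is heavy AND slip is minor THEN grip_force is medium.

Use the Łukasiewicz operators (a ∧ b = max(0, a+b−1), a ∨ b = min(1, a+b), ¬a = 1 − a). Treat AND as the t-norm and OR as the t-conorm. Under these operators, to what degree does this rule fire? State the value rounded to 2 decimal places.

0.11

firing strength: heavy=0.23, minor=0.88; AND[max(0, a+b−1)] → w = 0.11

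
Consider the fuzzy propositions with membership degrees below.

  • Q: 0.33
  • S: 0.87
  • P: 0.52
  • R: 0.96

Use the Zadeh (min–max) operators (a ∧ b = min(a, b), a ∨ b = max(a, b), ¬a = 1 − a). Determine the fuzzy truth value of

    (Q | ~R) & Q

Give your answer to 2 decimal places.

~R = 1 − 0.96 = 0.04
Q | ~R = max(a, b) on (0.33, 0.04) = 0.33
(Q | ~R) & Q = min(a, b) on (0.33, 0.33) = 0.33

0.33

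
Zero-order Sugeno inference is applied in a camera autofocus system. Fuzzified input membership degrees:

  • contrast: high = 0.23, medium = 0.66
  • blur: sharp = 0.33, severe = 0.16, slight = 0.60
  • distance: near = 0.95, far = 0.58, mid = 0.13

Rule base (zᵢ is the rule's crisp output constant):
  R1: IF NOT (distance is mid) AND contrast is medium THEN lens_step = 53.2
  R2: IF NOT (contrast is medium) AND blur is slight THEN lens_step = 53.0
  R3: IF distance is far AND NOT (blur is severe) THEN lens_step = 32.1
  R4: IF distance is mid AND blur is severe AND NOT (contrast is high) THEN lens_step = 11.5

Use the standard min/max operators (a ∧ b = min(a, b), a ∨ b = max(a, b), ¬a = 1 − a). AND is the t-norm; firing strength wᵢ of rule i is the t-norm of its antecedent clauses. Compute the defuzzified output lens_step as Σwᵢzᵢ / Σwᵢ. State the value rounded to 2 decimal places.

42.83

R1 (z=53.2): ¬mid=1−0.13=0.87, medium=0.66; AND[min(a, b)] → w = 0.66
R2 (z=53.0): ¬medium=1−0.66=0.34, slight=0.60; AND[min(a, b)] → w = 0.34
R3 (z=32.1): far=0.58, ¬severe=1−0.16=0.84; AND[min(a, b)] → w = 0.58
R4 (z=11.5): mid=0.13, severe=0.16, ¬high=1−0.23=0.77; AND[min(a, b)] → w = 0.13
Weighted average = (0.66·53.2 + 0.34·53.0 + 0.58·32.1 + 0.13·11.5) / (0.66 + 0.34 + 0.58 + 0.13)
  = 73.2450 / 1.7100 = 42.83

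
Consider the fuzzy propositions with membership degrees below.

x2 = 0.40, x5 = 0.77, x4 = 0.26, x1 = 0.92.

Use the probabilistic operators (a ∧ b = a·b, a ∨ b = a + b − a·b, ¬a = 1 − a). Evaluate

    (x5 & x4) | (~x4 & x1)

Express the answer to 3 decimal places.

0.745

x5 & x4 = a·b on (0.7700, 0.2600) = 0.2002
~x4 = 1 − 0.2600 = 0.7400
~x4 & x1 = a·b on (0.7400, 0.9200) = 0.6808
(x5 & x4) | (~x4 & x1) = a + b − a·b on (0.2002, 0.6808) = 0.7447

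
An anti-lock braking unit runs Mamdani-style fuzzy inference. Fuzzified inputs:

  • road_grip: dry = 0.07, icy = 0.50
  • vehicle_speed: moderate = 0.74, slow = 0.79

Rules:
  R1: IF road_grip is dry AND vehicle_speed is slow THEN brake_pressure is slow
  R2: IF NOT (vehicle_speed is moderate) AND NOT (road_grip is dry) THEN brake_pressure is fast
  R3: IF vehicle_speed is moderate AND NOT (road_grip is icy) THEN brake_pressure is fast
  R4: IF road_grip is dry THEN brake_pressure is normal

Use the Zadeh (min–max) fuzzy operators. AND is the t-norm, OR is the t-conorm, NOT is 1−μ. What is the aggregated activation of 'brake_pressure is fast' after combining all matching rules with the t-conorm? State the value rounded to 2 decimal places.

0.50

R1: dry=0.07, slow=0.79; AND[min(a, b)] → w = 0.07
R2: ¬moderate=1−0.74=0.26, ¬dry=1−0.07=0.93; AND[min(a, b)] → w = 0.26
R3: moderate=0.74, ¬icy=1−0.50=0.50; AND[min(a, b)] → w = 0.50
R4: dry=0.07 → w = 0.07
Rules with consequent 'fast': {R2, R3} → strengths 0.26, 0.50
Aggregate via t-conorm [max(a, b)]: 0.50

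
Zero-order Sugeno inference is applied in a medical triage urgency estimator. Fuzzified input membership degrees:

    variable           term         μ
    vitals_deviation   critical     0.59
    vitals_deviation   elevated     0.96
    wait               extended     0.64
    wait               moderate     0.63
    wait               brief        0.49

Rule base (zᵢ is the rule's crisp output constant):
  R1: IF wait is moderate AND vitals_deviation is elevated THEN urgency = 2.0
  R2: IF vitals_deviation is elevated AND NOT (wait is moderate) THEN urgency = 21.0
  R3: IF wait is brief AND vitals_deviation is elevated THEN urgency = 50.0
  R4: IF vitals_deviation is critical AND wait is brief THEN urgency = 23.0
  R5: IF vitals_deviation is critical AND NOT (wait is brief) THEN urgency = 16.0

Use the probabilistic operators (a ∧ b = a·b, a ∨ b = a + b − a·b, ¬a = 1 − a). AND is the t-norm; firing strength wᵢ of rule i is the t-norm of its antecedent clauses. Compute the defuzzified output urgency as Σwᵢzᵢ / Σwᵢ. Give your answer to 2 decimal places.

21.61

R1 (z=2.0): moderate=0.63, elevated=0.96; AND[a·b] → w = 0.6048
R2 (z=21.0): elevated=0.96, ¬moderate=1−0.63=0.37; AND[a·b] → w = 0.3552
R3 (z=50.0): brief=0.49, elevated=0.96; AND[a·b] → w = 0.4704
R4 (z=23.0): critical=0.59, brief=0.49; AND[a·b] → w = 0.2891
R5 (z=16.0): critical=0.59, ¬brief=1−0.49=0.51; AND[a·b] → w = 0.3009
Weighted average = (0.6048·2.0 + 0.3552·21.0 + 0.4704·50.0 + 0.2891·23.0 + 0.3009·16.0) / (0.6048 + 0.3552 + 0.4704 + 0.2891 + 0.3009)
  = 43.6525 / 2.0204 = 21.61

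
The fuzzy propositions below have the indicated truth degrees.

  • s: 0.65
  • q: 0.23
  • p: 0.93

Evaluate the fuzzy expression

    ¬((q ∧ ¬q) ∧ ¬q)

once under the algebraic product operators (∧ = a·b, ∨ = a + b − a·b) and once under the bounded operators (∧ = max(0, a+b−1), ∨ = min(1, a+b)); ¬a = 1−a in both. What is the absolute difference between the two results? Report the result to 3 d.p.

Under algebraic product:
  ¬q = 1 − 0.2300 = 0.7700
  q ∧ ¬q = a·b on (0.2300, 0.7700) = 0.1771
  ¬q = 1 − 0.2300 = 0.7700
  (q ∧ ¬q) ∧ ¬q = a·b on (0.1771, 0.7700) = 0.1364
  ¬((q ∧ ¬q) ∧ ¬q) = 1 − 0.1364 = 0.8636
  → value = 0.8636
Under bounded:
  ¬q = 1 − 0.23 = 0.77
  q ∧ ¬q = max(0, a+b−1) on (0.23, 0.77) = 0.00
  ¬q = 1 − 0.23 = 0.77
  (q ∧ ¬q) ∧ ¬q = max(0, a+b−1) on (0.00, 0.77) = 0.00
  ¬((q ∧ ¬q) ∧ ¬q) = 1 − 0.00 = 1.00
  → value = 1.0000
|0.8636 − 1.0000| = 0.136

0.136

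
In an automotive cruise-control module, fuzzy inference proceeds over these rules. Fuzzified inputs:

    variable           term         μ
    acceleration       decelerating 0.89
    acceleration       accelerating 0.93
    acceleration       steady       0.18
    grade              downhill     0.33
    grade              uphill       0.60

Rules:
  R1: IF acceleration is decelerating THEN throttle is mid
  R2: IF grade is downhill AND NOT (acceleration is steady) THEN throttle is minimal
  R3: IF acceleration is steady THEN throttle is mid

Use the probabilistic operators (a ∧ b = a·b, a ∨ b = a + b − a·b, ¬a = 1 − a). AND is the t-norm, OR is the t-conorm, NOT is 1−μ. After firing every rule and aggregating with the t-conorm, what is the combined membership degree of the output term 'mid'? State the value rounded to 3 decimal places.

R1: decelerating=0.89 → w = 0.8900
R2: downhill=0.33, ¬steady=1−0.18=0.82; AND[a·b] → w = 0.2706
R3: steady=0.18 → w = 0.1800
Rules with consequent 'mid': {R1, R3} → strengths 0.8900, 0.1800
Aggregate via t-conorm [a + b − a·b]: 0.9098

0.910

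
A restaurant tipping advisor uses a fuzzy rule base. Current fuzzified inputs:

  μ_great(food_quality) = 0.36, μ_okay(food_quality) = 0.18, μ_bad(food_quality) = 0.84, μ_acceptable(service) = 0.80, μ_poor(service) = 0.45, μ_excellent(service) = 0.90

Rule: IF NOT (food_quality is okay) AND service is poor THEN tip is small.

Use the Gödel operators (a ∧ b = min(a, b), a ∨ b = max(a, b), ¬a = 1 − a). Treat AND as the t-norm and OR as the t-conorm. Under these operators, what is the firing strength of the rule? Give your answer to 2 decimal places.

firing strength: ¬okay=1−0.18=0.82, poor=0.45; AND[min(a, b)] → w = 0.45

0.45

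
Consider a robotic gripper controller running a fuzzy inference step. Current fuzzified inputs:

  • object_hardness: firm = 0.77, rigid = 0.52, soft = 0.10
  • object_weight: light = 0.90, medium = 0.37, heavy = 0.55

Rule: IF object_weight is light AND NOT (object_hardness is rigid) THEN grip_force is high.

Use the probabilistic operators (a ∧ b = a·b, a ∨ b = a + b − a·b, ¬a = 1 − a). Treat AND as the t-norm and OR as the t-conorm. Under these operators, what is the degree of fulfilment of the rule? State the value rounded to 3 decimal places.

firing strength: light=0.90, ¬rigid=1−0.52=0.48; AND[a·b] → w = 0.4320

0.432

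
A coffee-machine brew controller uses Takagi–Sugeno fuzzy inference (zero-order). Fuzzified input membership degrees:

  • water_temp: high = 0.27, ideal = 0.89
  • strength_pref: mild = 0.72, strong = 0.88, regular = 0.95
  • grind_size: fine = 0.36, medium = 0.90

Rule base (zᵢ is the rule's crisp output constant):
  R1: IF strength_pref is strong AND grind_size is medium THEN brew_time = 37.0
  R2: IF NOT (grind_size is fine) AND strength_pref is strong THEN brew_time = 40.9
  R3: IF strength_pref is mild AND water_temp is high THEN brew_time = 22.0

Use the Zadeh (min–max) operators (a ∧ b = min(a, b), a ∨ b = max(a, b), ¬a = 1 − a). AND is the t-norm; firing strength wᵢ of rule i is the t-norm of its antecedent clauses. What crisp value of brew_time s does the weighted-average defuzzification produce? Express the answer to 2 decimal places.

36.13

R1 (z=37.0): strong=0.88, medium=0.90; AND[min(a, b)] → w = 0.88
R2 (z=40.9): ¬fine=1−0.36=0.64, strong=0.88; AND[min(a, b)] → w = 0.64
R3 (z=22.0): mild=0.72, high=0.27; AND[min(a, b)] → w = 0.27
Weighted average = (0.88·37.0 + 0.64·40.9 + 0.27·22.0) / (0.88 + 0.64 + 0.27)
  = 64.6760 / 1.7900 = 36.13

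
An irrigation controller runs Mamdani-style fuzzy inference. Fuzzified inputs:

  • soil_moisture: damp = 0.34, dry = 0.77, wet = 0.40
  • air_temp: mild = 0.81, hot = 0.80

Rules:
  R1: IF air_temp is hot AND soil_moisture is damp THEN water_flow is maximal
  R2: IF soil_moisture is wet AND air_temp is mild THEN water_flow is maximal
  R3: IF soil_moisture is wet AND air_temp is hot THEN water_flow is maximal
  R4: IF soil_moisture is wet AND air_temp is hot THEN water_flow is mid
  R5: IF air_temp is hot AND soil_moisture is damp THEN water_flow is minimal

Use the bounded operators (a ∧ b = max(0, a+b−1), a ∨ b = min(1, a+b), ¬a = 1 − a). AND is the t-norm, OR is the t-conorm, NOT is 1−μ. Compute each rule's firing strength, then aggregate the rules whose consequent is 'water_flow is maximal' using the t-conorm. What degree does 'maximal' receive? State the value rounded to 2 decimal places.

0.55

R1: hot=0.80, damp=0.34; AND[max(0, a+b−1)] → w = 0.14
R2: wet=0.40, mild=0.81; AND[max(0, a+b−1)] → w = 0.21
R3: wet=0.40, hot=0.80; AND[max(0, a+b−1)] → w = 0.20
R4: wet=0.40, hot=0.80; AND[max(0, a+b−1)] → w = 0.20
R5: hot=0.80, damp=0.34; AND[max(0, a+b−1)] → w = 0.14
Rules with consequent 'maximal': {R1, R2, R3} → strengths 0.14, 0.21, 0.20
Aggregate via t-conorm [min(1, a+b)]: 0.55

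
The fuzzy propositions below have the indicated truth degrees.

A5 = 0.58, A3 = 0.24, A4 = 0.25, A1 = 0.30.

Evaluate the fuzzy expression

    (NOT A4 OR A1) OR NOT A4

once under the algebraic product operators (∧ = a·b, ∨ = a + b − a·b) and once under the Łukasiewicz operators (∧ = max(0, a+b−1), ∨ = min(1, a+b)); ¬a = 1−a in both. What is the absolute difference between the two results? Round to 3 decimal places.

0.044

Under algebraic product:
  NOT A4 = 1 − 0.2500 = 0.7500
  NOT A4 OR A1 = a + b − a·b on (0.7500, 0.3000) = 0.8250
  NOT A4 = 1 − 0.2500 = 0.7500
  (NOT A4 OR A1) OR NOT A4 = a + b − a·b on (0.8250, 0.7500) = 0.9563
  → value = 0.9563
Under Łukasiewicz:
  NOT A4 = 1 − 0.25 = 0.75
  NOT A4 OR A1 = min(1, a+b) on (0.75, 0.30) = 1.00
  NOT A4 = 1 − 0.25 = 0.75
  (NOT A4 OR A1) OR NOT A4 = min(1, a+b) on (1.00, 0.75) = 1.00
  → value = 1.0000
|0.9563 − 1.0000| = 0.044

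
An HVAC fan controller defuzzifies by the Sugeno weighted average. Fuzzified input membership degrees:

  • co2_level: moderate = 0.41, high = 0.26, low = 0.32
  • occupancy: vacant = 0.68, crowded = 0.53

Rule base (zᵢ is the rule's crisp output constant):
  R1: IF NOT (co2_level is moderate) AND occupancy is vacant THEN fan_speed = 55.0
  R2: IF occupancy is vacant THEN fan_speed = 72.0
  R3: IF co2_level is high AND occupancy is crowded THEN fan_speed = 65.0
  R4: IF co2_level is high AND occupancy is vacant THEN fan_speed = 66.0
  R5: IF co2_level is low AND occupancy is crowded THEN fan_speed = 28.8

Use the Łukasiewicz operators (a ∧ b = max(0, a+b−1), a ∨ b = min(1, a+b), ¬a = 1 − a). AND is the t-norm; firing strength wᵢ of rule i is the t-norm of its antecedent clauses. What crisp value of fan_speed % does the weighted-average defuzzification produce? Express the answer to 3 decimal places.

R1 (z=55.0): ¬moderate=1−0.41=0.59, vacant=0.68; AND[max(0, a+b−1)] → w = 0.27
R2 (z=72.0): vacant=0.68 → w = 0.68
R3 (z=65.0): high=0.26, crowded=0.53; AND[max(0, a+b−1)] → w = 0.00
R4 (z=66.0): high=0.26, vacant=0.68; AND[max(0, a+b−1)] → w = 0.00
R5 (z=28.8): low=0.32, crowded=0.53; AND[max(0, a+b−1)] → w = 0.00
Weighted average = (0.27·55.0 + 0.68·72.0 + 0.00·65.0 + 0.00·66.0 + 0.00·28.8) / (0.27 + 0.68 + 0.00 + 0.00 + 0.00)
  = 63.8100 / 0.9500 = 67.168

67.168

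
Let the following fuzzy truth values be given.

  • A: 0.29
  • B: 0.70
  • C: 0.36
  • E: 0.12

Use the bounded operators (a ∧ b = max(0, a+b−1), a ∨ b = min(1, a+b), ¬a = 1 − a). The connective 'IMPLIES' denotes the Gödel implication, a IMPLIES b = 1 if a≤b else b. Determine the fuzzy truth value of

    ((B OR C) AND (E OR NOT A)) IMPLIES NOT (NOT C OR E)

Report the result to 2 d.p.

0.24

B OR C = min(1, a+b) on (0.70, 0.36) = 1.00
NOT A = 1 − 0.29 = 0.71
E OR NOT A = min(1, a+b) on (0.12, 0.71) = 0.83
(B OR C) AND (E OR NOT A) = max(0, a+b−1) on (1.00, 0.83) = 0.83
NOT C = 1 − 0.36 = 0.64
NOT C OR E = min(1, a+b) on (0.64, 0.12) = 0.76
NOT (NOT C OR E) = 1 − 0.76 = 0.24
((B OR C) AND (E OR NOT A)) IMPLIES NOT (NOT C OR E)  [Gödel: 1 if a≤b else b] with a=0.83, b=0.24 → 0.24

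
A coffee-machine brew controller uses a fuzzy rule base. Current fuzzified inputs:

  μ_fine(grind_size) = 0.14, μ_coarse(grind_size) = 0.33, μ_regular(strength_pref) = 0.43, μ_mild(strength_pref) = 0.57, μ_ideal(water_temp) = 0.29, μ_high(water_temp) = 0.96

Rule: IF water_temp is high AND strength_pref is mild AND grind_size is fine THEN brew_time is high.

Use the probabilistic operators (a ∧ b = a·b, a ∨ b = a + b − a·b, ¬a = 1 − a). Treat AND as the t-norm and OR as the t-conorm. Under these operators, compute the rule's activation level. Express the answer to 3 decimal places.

firing strength: high=0.96, mild=0.57, fine=0.14; AND[a·b] → w = 0.0766

0.077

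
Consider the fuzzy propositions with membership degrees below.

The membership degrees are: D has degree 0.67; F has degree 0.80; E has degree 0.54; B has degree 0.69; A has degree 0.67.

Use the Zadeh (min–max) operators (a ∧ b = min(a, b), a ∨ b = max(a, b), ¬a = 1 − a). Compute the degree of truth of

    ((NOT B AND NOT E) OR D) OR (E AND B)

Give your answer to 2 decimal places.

NOT B = 1 − 0.69 = 0.31
NOT E = 1 − 0.54 = 0.46
NOT B AND NOT E = min(a, b) on (0.31, 0.46) = 0.31
(NOT B AND NOT E) OR D = max(a, b) on (0.31, 0.67) = 0.67
E AND B = min(a, b) on (0.54, 0.69) = 0.54
((NOT B AND NOT E) OR D) OR (E AND B) = max(a, b) on (0.67, 0.54) = 0.67

0.67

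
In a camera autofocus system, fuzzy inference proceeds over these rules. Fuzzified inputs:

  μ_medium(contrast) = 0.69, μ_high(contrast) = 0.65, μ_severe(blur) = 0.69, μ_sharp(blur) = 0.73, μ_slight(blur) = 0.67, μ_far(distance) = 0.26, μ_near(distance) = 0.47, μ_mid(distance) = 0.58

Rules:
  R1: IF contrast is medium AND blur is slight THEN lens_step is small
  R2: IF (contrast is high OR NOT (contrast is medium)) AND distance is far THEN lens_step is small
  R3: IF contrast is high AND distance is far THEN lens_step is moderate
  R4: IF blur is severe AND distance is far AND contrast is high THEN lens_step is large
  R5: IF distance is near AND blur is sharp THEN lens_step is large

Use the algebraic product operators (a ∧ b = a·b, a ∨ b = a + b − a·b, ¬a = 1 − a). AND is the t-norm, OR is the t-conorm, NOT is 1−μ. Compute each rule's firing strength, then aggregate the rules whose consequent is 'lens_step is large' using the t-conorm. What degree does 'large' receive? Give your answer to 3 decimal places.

R1: medium=0.69, slight=0.67; AND[a·b] → w = 0.4623
R2: (high=0.65 OR ¬medium=1−0.69=0.31) = 0.7585; AND[a·b] with far=0.26 → w = 0.1972
R3: high=0.65, far=0.26; AND[a·b] → w = 0.1690
R4: severe=0.69, far=0.26, high=0.65; AND[a·b] → w = 0.1166
R5: near=0.47, sharp=0.73; AND[a·b] → w = 0.3431
Rules with consequent 'large': {R4, R5} → strengths 0.1166, 0.3431
Aggregate via t-conorm [a + b − a·b]: 0.4197

0.420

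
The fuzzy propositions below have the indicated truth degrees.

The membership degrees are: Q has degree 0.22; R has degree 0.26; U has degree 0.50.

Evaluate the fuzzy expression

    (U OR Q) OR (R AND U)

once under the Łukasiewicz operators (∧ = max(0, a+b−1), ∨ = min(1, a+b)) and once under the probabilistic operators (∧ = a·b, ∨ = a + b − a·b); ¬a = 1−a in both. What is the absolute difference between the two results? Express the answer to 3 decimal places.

Under Łukasiewicz:
  U OR Q = min(1, a+b) on (0.50, 0.22) = 0.72
  R AND U = max(0, a+b−1) on (0.26, 0.50) = 0.00
  (U OR Q) OR (R AND U) = min(1, a+b) on (0.72, 0.00) = 0.72
  → value = 0.7200
Under probabilistic:
  U OR Q = a + b − a·b on (0.5000, 0.2200) = 0.6100
  R AND U = a·b on (0.2600, 0.5000) = 0.1300
  (U OR Q) OR (R AND U) = a + b − a·b on (0.6100, 0.1300) = 0.6607
  → value = 0.6607
|0.7200 − 0.6607| = 0.059

0.059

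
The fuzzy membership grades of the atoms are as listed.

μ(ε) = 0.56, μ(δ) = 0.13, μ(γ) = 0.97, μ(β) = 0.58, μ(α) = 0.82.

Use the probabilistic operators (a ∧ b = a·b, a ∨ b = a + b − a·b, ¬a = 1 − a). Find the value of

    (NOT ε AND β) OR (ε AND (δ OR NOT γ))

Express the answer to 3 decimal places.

0.320

NOT ε = 1 − 0.5600 = 0.4400
NOT ε AND β = a·b on (0.4400, 0.5800) = 0.2552
NOT γ = 1 − 0.9700 = 0.0300
δ OR NOT γ = a + b − a·b on (0.1300, 0.0300) = 0.1561
ε AND (δ OR NOT γ) = a·b on (0.5600, 0.1561) = 0.0874
(NOT ε AND β) OR (ε AND (δ OR NOT γ)) = a + b − a·b on (0.2552, 0.0874) = 0.3203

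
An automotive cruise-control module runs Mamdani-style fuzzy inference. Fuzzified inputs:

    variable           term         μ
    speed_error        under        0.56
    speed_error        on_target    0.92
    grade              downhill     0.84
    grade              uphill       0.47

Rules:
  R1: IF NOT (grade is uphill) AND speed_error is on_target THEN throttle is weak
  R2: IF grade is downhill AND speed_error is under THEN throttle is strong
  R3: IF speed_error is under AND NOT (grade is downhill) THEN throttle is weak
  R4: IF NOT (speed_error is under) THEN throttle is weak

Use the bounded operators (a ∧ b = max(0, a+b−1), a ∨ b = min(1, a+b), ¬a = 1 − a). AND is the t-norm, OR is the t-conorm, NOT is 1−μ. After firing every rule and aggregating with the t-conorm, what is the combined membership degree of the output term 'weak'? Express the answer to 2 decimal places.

R1: ¬uphill=1−0.47=0.53, on_target=0.92; AND[max(0, a+b−1)] → w = 0.45
R2: downhill=0.84, under=0.56; AND[max(0, a+b−1)] → w = 0.40
R3: under=0.56, ¬downhill=1−0.84=0.16; AND[max(0, a+b−1)] → w = 0.00
R4: ¬under=1−0.56=0.44 → w = 0.44
Rules with consequent 'weak': {R1, R3, R4} → strengths 0.45, 0.00, 0.44
Aggregate via t-conorm [min(1, a+b)]: 0.89

0.89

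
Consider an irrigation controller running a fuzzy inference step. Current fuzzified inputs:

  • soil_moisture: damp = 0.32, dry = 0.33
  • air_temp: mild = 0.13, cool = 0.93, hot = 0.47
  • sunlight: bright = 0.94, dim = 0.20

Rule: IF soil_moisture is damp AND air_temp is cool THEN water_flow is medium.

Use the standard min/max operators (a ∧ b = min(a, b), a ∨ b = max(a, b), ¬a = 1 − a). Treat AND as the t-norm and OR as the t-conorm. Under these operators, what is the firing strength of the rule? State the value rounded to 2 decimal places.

firing strength: damp=0.32, cool=0.93; AND[min(a, b)] → w = 0.32

0.32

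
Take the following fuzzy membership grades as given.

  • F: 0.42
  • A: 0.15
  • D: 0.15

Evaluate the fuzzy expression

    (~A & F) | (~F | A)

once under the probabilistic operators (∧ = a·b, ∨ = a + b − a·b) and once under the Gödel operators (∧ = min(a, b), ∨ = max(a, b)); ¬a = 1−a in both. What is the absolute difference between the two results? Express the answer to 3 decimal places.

0.190

Under probabilistic:
  ~A = 1 − 0.1500 = 0.8500
  ~A & F = a·b on (0.8500, 0.4200) = 0.3570
  ~F = 1 − 0.4200 = 0.5800
  ~F | A = a + b − a·b on (0.5800, 0.1500) = 0.6430
  (~A & F) | (~F | A) = a + b − a·b on (0.3570, 0.6430) = 0.7704
  → value = 0.7704
Under Gödel:
  ~A = 1 − 0.15 = 0.85
  ~A & F = min(a, b) on (0.85, 0.42) = 0.42
  ~F = 1 − 0.42 = 0.58
  ~F | A = max(a, b) on (0.58, 0.15) = 0.58
  (~A & F) | (~F | A) = max(a, b) on (0.42, 0.58) = 0.58
  → value = 0.5800
|0.7704 − 0.5800| = 0.190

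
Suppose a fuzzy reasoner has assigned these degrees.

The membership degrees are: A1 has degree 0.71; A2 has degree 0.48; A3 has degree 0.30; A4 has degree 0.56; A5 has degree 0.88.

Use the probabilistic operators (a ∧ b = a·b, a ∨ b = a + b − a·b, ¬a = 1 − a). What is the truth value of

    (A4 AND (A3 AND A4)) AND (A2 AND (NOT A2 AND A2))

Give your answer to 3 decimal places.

A3 AND A4 = a·b on (0.3000, 0.5600) = 0.1680
A4 AND (A3 AND A4) = a·b on (0.5600, 0.1680) = 0.0941
NOT A2 = 1 − 0.4800 = 0.5200
NOT A2 AND A2 = a·b on (0.5200, 0.4800) = 0.2496
A2 AND (NOT A2 AND A2) = a·b on (0.4800, 0.2496) = 0.1198
(A4 AND (A3 AND A4)) AND (A2 AND (NOT A2 AND A2)) = a·b on (0.0941, 0.1198) = 0.0113

0.011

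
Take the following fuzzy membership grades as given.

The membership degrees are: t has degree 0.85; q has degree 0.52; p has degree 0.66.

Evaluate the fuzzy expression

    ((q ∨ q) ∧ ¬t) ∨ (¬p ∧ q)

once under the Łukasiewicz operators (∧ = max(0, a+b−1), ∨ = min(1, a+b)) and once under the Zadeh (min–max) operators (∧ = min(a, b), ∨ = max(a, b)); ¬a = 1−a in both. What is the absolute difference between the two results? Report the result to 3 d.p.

0.190

Under Łukasiewicz:
  q ∨ q = min(1, a+b) on (0.52, 0.52) = 1.00
  ¬t = 1 − 0.85 = 0.15
  (q ∨ q) ∧ ¬t = max(0, a+b−1) on (1.00, 0.15) = 0.15
  ¬p = 1 − 0.66 = 0.34
  ¬p ∧ q = max(0, a+b−1) on (0.34, 0.52) = 0.00
  ((q ∨ q) ∧ ¬t) ∨ (¬p ∧ q) = min(1, a+b) on (0.15, 0.00) = 0.15
  → value = 0.1500
Under Zadeh (min–max):
  q ∨ q = max(a, b) on (0.52, 0.52) = 0.52
  ¬t = 1 − 0.85 = 0.15
  (q ∨ q) ∧ ¬t = min(a, b) on (0.52, 0.15) = 0.15
  ¬p = 1 − 0.66 = 0.34
  ¬p ∧ q = min(a, b) on (0.34, 0.52) = 0.34
  ((q ∨ q) ∧ ¬t) ∨ (¬p ∧ q) = max(a, b) on (0.15, 0.34) = 0.34
  → value = 0.3400
|0.1500 − 0.3400| = 0.190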